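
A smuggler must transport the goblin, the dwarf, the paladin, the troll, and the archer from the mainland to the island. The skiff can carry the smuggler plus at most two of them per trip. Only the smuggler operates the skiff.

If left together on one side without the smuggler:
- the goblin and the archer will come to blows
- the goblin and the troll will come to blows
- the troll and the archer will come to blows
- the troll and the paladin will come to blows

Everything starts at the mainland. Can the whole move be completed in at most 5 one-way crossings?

No

Counting alone: the smuggler can take at most 2 across per trip to the island, so moving all 5 needs at least 3 loaded trips out, with a return between consecutive ones — at least 5 crossings.
The safety rule pushes this higher. Following every safe sequence of crossings, the most of the 5 that can be at the island as the skiff arrives there on crossing 5 is 4 — never all 5.
So the move cannot be finished within 5 crossings. (The shortest complete plan takes 7:)
1. Smuggler goes to the island with the goblin and the troll.  [the mainland: the archer, the dwarf, the paladin | the island: the goblin, the troll]
2. Smuggler goes back to the mainland with the goblin.  [the mainland: the archer, the dwarf, the goblin, the paladin | the island: the troll]
3. Smuggler goes to the island with the dwarf and the goblin.  [the mainland: the archer, the paladin | the island: the dwarf, the goblin, the troll]
4. Smuggler goes back to the mainland with the goblin.  [the mainland: the archer, the goblin, the paladin | the island: the dwarf, the troll]
5. Smuggler goes to the island with the goblin and the paladin.  [the mainland: the archer | the island: the dwarf, the goblin, the paladin, the troll]
6. Smuggler goes back to the mainland with the troll.  [the mainland: the archer, the troll | the island: the dwarf, the goblin, the paladin]
7. Smuggler goes to the island with the archer and the troll.  [the mainland: — | the island: the archer, the dwarf, the goblin, the paladin, the troll]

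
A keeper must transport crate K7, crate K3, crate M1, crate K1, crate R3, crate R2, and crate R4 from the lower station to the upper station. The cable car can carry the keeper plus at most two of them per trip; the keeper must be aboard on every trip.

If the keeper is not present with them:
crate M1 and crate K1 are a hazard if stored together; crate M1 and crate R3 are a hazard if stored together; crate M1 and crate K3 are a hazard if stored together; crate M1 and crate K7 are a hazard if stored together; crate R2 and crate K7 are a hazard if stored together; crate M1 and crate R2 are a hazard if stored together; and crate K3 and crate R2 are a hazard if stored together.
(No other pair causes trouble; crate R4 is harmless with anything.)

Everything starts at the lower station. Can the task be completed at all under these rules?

1. Keeper goes to the upper station with crate M1 and crate R2.  [the lower station: crate K1, crate K3, crate K7, crate R3, crate R4 | the upper station: crate M1, crate R2]
2. Keeper goes back to the lower station with crate M1.  [the lower station: crate K1, crate K3, crate K7, crate M1, crate R3, crate R4 | the upper station: crate R2]
3. Keeper goes to the upper station with crate K1 and crate M1.  [the lower station: crate K3, crate K7, crate R3, crate R4 | the upper station: crate K1, crate M1, crate R2]
4. Keeper goes back to the lower station with crate M1.  [the lower station: crate K3, crate K7, crate M1, crate R3, crate R4 | the upper station: crate K1, crate R2]
5. Keeper goes to the upper station with crate M1 and crate R3.  [the lower station: crate K3, crate K7, crate R4 | the upper station: crate K1, crate M1, crate R2, crate R3]
6. Keeper goes back to the lower station with crate M1.  [the lower station: crate K3, crate K7, crate M1, crate R4 | the upper station: crate K1, crate R2, crate R3]
7. Keeper goes to the upper station with crate K3 and crate K7.  [the lower station: crate M1, crate R4 | the upper station: crate K1, crate K3, crate K7, crate R2, crate R3]
8. Keeper goes back to the lower station with crate R2.  [the lower station: crate M1, crate R2, crate R4 | the upper station: crate K1, crate K3, crate K7, crate R3]
9. Keeper goes to the upper station with crate M1 and crate R4.  [the lower station: crate R2 | the upper station: crate K1, crate K3, crate K7, crate M1, crate R3, crate R4]
10. Keeper goes back to the lower station with crate M1.  [the lower station: crate M1, crate R2 | the upper station: crate K1, crate K3, crate K7, crate R3, crate R4]
11. Keeper goes to the upper station with crate M1 and crate R2.  [the lower station: — | the upper station: crate K1, crate K3, crate K7, crate M1, crate R2, crate R3, crate R4]

Yes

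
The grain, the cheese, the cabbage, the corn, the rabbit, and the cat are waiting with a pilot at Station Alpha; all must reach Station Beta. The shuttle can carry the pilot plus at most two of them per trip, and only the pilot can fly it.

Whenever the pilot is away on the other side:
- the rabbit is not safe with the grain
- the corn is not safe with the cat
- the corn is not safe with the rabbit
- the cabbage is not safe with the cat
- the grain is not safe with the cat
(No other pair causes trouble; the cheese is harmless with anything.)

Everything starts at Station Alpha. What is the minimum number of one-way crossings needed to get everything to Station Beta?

Counting alone: the pilot can take at most 2 across per trip to Station Beta, so moving all 6 needs at least 3 loaded trips out, with a return between consecutive ones — at least 5 crossings.
The safety rule pushes this higher. Following every safe sequence of crossings, the most of the 6 that can be at Station Beta as the shuttle arrives there on crossing 5 is 5 — never all 6.
So no plan with fewer than 7 crossings exists, and this one achieves 7:
1. Pilot goes to Station Beta with the cat and the rabbit.
2. Pilot goes back to Station Alpha alone.
3. Pilot goes to Station Beta with the cheese and the grain.
4. Pilot goes back to Station Alpha with the cat and the rabbit.
5. Pilot goes to Station Beta with the cabbage and the corn.
6. Pilot goes back to Station Alpha alone.
7. Pilot goes to Station Beta with the cat and the rabbit.

7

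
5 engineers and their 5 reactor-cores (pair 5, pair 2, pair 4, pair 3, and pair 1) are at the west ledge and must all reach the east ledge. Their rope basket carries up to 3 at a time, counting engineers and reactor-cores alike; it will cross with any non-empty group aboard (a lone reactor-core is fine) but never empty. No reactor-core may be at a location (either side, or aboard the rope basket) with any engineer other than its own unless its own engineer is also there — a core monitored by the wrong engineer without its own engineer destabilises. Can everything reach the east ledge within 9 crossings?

Counting alone: each trip to the east ledge takes at most 3 across and each return brings at least 1 back, so after t trips out (and t−1 returns) at most 3t − (t−1) of the 10 are across; that first reaches 10 at t = 5, so at least 9 crossings are needed.
The safety rule pushes this higher. Following every safe sequence of crossings, the most of the 10 that can be at the east ledge as the rope basket arrives there on crossing 9 is 9 — never all 10.
So the move cannot be finished within 9 crossings. (The shortest complete plan takes 11:)
1. engineer 5 and reactor-core 5 cross → the east ledge.
2. engineer 5 crosses ← the west ledge.
3. reactor-core 2, reactor-core 3, and reactor-core 4 cross → the east ledge.
4. reactor-core 5 crosses ← the west ledge.
5. engineer 2, engineer 3, and engineer 4 cross → the east ledge.
6. engineer 2 and reactor-core 2 cross ← the west ledge.
7. engineer 1, engineer 2, and engineer 5 cross → the east ledge.
8. reactor-core 4 crosses ← the west ledge.
9. reactor-core 2 and reactor-core 5 cross → the east ledge.
10. reactor-core 5 crosses ← the west ledge.
11. reactor-core 1, reactor-core 4, and reactor-core 5 cross → the east ledge.

No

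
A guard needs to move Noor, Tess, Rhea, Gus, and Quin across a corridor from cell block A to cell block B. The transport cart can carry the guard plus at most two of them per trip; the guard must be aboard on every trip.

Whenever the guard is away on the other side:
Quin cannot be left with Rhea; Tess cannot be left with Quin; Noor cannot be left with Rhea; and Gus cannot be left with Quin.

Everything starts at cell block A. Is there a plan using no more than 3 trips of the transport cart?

Counting alone: the guard can take at most 2 across per trip to cell block B, so moving all 5 needs at least 3 loaded trips out, with a return between consecutive ones — at least 5 crossings.
Since 3 < 5, 3 crossings cannot be enough. (The shortest complete plan in fact takes 5:)
1. Guard goes to cell block B with Noor and Quin.
2. Guard goes back to cell block A alone.
3. Guard goes to cell block B with Gus and Tess.
4. Guard goes back to cell block A with Quin.
5. Guard goes to cell block B with Quin and Rhea.

No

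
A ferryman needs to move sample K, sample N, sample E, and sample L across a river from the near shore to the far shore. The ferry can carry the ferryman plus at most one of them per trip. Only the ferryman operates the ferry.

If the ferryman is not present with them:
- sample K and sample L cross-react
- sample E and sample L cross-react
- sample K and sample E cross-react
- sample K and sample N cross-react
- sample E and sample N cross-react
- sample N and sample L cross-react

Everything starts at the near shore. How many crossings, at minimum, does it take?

Whatever the first load, the items left behind include a forbidden pair without the ferryman. No opening move is safe, so no plan exists.

impossible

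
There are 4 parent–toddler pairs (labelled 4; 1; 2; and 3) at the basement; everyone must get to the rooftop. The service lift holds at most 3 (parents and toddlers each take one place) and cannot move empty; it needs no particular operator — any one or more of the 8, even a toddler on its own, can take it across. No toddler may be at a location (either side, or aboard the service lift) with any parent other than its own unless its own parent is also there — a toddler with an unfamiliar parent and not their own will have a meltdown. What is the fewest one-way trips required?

Counting alone: each trip to the rooftop takes at most 3 across and each return brings at least 1 back, so after t trips out (and t−1 returns) at most 3t − (t−1) of the 8 are across; that first reaches 8 at t = 4, so at least 7 crossings are needed.
The safety rule pushes this higher. Following every safe sequence of crossings, the most of the 8 that can be at the rooftop as the service lift arrives there on crossing 7 is 7 — never all 8.
So no plan with fewer than 9 crossings exists, and this one achieves 9:
1. parent 4 and toddler 4 cross → the rooftop.
2. parent 4 crosses ← the basement.
3. parent 1, parent 4, and toddler 1 cross → the rooftop.
4. parent 4 and toddler 4 cross ← the basement.
5. parent 2, parent 3, and parent 4 cross → the rooftop.
6. toddler 1 crosses ← the basement.
7. toddler 1 and toddler 4 cross → the rooftop.
8. toddler 4 crosses ← the basement.
9. toddler 2, toddler 3, and toddler 4 cross → the rooftop.

9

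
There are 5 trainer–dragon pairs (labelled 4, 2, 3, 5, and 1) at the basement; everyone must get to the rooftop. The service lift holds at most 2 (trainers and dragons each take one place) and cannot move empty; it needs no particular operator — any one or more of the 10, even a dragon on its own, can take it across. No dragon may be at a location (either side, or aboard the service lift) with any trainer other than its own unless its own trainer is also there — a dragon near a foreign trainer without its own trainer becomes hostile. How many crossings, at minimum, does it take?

impossible

Following every safe sequence of crossings from the start, the most of the 10 that can be at the rooftop as the service lift arrives there on crossings 1, 3, 5, 7 is 2, 3, 4, 5 respectively; the best ever achieved is 5 of 10.
From crossing 9 on, no configuration arises that was not already reachable earlier: only 82 distinct safe configurations (who is on which side, and where the service lift is) can ever be reached, none of them has everyone across, and every continuation just revisits them. So no valid plan exists.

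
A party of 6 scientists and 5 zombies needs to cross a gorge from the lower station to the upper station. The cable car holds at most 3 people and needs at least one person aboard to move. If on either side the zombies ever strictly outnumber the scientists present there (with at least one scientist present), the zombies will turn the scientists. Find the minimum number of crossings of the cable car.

9

Counting alone: each trip to the upper station takes at most 3 across and each return brings at least 1 back, so after t trips out (and t−1 returns) at most 3t − (t−1) of the 11 are across; that first reaches 11 at t = 5, so at least 9 crossings are needed.
The plan below uses exactly 9 crossings, so it is optimal:
1. 3 zombies → the upper station.  (the lower station: 6S 2Z; the upper station: 0S 3Z)
2. 1 zombie ← the lower station.  (the lower station: 6S 3Z; the upper station: 0S 2Z)
3. 3 scientists → the upper station.  (the lower station: 3S 3Z; the upper station: 3S 2Z)
4. 1 scientist ← the lower station.  (the lower station: 4S 3Z; the upper station: 2S 2Z)
5. 2 scientists and 1 zombie → the upper station.  (the lower station: 2S 2Z; the upper station: 4S 3Z)
6. 1 scientist ← the lower station.  (the lower station: 3S 2Z; the upper station: 3S 3Z)
7. 2 scientists and 1 zombie → the upper station.  (the lower station: 1S 1Z; the upper station: 5S 4Z)
8. 1 scientist ← the lower station.  (the lower station: 2S 1Z; the upper station: 4S 4Z)
9. 2 scientists and 1 zombie → the upper station.  (the lower station: 0S 0Z; the upper station: 6S 5Z)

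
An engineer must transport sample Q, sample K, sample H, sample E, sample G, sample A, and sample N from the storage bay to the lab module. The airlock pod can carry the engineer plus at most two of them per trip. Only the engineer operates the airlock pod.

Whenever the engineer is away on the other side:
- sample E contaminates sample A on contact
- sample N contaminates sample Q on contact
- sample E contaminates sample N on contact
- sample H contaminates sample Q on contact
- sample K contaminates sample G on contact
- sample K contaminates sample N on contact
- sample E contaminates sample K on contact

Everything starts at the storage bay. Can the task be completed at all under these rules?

Whatever the first load, the items left behind include a forbidden pair without the engineer. No opening move is safe, so no plan exists.

No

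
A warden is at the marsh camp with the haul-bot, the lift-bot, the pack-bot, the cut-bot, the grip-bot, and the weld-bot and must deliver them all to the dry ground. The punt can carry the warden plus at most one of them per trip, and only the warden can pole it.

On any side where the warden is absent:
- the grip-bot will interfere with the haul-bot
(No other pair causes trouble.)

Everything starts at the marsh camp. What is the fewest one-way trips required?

11

Counting alone: the warden can take at most 1 across per trip to the dry ground, so moving all 6 needs at least 6 loaded trips out, with a return between consecutive ones — at least 11 crossings.
The plan below uses exactly 11 crossings, so it is optimal:
1. Warden goes to the dry ground with the haul-bot.
2. Warden goes back to the marsh camp alone.
3. Warden goes to the dry ground with the lift-bot.
4. Warden goes back to the marsh camp alone.
5. Warden goes to the dry ground with the pack-bot.
6. Warden goes back to the marsh camp alone.
7. Warden goes to the dry ground with the cut-bot.
8. Warden goes back to the marsh camp alone.
9. Warden goes to the dry ground with the weld-bot.
10. Warden goes back to the marsh camp alone.
11. Warden goes to the dry ground with the grip-bot.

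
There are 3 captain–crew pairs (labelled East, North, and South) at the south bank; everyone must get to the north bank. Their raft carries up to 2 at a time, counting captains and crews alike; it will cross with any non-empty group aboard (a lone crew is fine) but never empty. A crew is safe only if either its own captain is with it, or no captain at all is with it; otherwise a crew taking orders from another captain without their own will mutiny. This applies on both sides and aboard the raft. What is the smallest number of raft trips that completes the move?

11

Counting alone: each trip to the north bank takes at most 2 across and each return brings at least 1 back, so after t trips out (and t−1 returns) at most 2t − (t−1) of the 6 are across; that first reaches 6 at t = 5, so at least 9 crossings are needed.
The safety rule pushes this higher. Following every safe sequence of crossings, the most of the 6 that can be at the north bank as the raft arrives there on crossing 9 is 5 — never all 6.
So no plan with fewer than 11 crossings exists, and this one achieves 11:
1. captain East and crew East cross → the north bank.
2. captain East crosses ← the south bank.
3. crew North and crew South cross → the north bank.
4. crew East crosses ← the south bank.
5. captain North and captain South cross → the north bank.
6. captain North and crew North cross ← the south bank.
7. captain East and captain North cross → the north bank.
8. crew South crosses ← the south bank.
9. crew East and crew North cross → the north bank.
10. captain South crosses ← the south bank.
11. captain South and crew South cross → the north bank.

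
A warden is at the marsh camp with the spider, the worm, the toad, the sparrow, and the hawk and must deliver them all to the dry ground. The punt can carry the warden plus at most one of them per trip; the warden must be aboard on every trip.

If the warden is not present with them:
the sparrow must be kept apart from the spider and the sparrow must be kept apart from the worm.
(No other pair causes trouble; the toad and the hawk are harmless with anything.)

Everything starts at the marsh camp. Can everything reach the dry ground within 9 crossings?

No

Counting alone: the warden can take at most 1 across per trip to the dry ground, so moving all 5 needs at least 5 loaded trips out, with a return between consecutive ones — at least 9 crossings.
The safety rule pushes this higher. Following every safe sequence of crossings, the most of the 5 that can be at the dry ground as the punt arrives there on crossing 9 is 4 — never all 5.
So the move cannot be finished within 9 crossings. (The shortest complete plan takes 11:)
1. Warden goes to the dry ground with the sparrow.
2. Warden goes back to the marsh camp alone.
3. Warden goes to the dry ground with the spider.
4. Warden goes back to the marsh camp with the sparrow.
5. Warden goes to the dry ground with the worm.
6. Warden goes back to the marsh camp alone.
7. Warden goes to the dry ground with the toad.
8. Warden goes back to the marsh camp alone.
9. Warden goes to the dry ground with the hawk.
10. Warden goes back to the marsh camp alone.
11. Warden goes to the dry ground with the sparrow.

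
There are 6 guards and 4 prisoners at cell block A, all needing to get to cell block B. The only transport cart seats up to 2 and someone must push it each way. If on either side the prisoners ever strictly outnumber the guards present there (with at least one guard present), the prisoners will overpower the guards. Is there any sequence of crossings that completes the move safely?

1. 2 prisoners → cell block B.  (cell block A: 6G 2P; cell block B: 0G 2P)
2. 1 prisoner ← cell block A.  (cell block A: 6G 3P; cell block B: 0G 1P)
3. 2 prisoners → cell block B.  (cell block A: 6G 1P; cell block B: 0G 3P)
4. 1 prisoner ← cell block A.  (cell block A: 6G 2P; cell block B: 0G 2P)
5. 2 guards → cell block B.  (cell block A: 4G 2P; cell block B: 2G 2P)
6. 1 prisoner ← cell block A.  (cell block A: 4G 3P; cell block B: 2G 1P)
7. 1 guard and 1 prisoner → cell block B.  (cell block A: 3G 2P; cell block B: 3G 2P)
8. 1 prisoner ← cell block A.  (cell block A: 3G 3P; cell block B: 3G 1P)
9. 2 prisoners → cell block B.  (cell block A: 3G 1P; cell block B: 3G 3P)
10. 1 prisoner ← cell block A.  (cell block A: 3G 2P; cell block B: 3G 2P)
11. 1 guard and 1 prisoner → cell block B.  (cell block A: 2G 1P; cell block B: 4G 3P)
12. 1 prisoner ← cell block A.  (cell block A: 2G 2P; cell block B: 4G 2P)
13. 2 prisoners → cell block B.  (cell block A: 2G 0P; cell block B: 4G 4P)
14. 1 prisoner ← cell block A.  (cell block A: 2G 1P; cell block B: 4G 3P)
15. 1 guard and 1 prisoner → cell block B.  (cell block A: 1G 0P; cell block B: 5G 4P)
16. 1 prisoner ← cell block A.  (cell block A: 1G 1P; cell block B: 5G 3P)
17. 1 guard and 1 prisoner → cell block B.  (cell block A: 0G 0P; cell block B: 6G 4P)

Yes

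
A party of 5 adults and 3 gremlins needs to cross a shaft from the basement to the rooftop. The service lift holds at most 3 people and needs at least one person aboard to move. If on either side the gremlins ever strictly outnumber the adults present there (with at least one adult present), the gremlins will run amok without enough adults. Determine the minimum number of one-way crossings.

Counting alone: each trip to the rooftop takes at most 3 across and each return brings at least 1 back, so after t trips out (and t−1 returns) at most 3t − (t−1) of the 8 are across; that first reaches 8 at t = 4, so at least 7 crossings are needed.
The plan below uses exactly 7 crossings, so it is optimal:
1. 2 gremlins → the rooftop.  (the basement: 5A 1G; the rooftop: 0A 2G)
2. 1 gremlin ← the basement.  (the basement: 5A 2G; the rooftop: 0A 1G)
3. 2 adults and 1 gremlin → the rooftop.  (the basement: 3A 1G; the rooftop: 2A 2G)
4. 1 gremlin ← the basement.  (the basement: 3A 2G; the rooftop: 2A 1G)
5. 1 adult and 2 gremlins → the rooftop.  (the basement: 2A 0G; the rooftop: 3A 3G)
6. 1 gremlin ← the basement.  (the basement: 2A 1G; the rooftop: 3A 2G)
7. 2 adults and 1 gremlin → the rooftop.  (the basement: 0A 0G; the rooftop: 5A 3G)

7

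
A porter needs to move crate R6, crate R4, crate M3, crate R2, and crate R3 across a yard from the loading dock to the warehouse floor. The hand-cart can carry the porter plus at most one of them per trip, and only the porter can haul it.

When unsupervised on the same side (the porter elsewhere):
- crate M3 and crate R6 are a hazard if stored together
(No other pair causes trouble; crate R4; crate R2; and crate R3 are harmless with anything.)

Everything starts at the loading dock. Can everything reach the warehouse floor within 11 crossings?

Yes

Yes — this plan uses 9 crossings (≤ 11):
1. Porter goes to the warehouse floor with crate R6.
2. Porter goes back to the loading dock alone.
3. Porter goes to the warehouse floor with crate R4.
4. Porter goes back to the loading dock alone.
5. Porter goes to the warehouse floor with crate R2.
6. Porter goes back to the loading dock alone.
7. Porter goes to the warehouse floor with crate R3.
8. Porter goes back to the loading dock alone.
9. Porter goes to the warehouse floor with crate M3.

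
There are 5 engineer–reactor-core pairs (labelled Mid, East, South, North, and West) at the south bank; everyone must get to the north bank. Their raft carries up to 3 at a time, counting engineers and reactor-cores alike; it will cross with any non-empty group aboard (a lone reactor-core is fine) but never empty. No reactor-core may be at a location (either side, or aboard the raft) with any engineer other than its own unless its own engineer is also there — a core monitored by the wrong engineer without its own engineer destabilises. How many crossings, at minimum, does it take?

Counting alone: each trip to the north bank takes at most 3 across and each return brings at least 1 back, so after t trips out (and t−1 returns) at most 3t − (t−1) of the 10 are across; that first reaches 10 at t = 5, so at least 9 crossings are needed.
The safety rule pushes this higher. Following every safe sequence of crossings, the most of the 10 that can be at the north bank as the raft arrives there on crossing 9 is 9 — never all 10.
So no plan with fewer than 11 crossings exists, and this one achieves 11:
1. engineer Mid and reactor-core Mid cross → the north bank.
2. engineer Mid crosses ← the south bank.
3. reactor-core East, reactor-core North, and reactor-core South cross → the north bank.
4. reactor-core Mid crosses ← the south bank.
5. engineer East, engineer North, and engineer South cross → the north bank.
6. engineer East and reactor-core East cross ← the south bank.
7. engineer East, engineer Mid, and engineer West cross → the north bank.
8. reactor-core South crosses ← the south bank.
9. reactor-core East and reactor-core Mid cross → the north bank.
10. reactor-core Mid crosses ← the south bank.
11. reactor-core Mid, reactor-core South, and reactor-core West cross → the north bank.

11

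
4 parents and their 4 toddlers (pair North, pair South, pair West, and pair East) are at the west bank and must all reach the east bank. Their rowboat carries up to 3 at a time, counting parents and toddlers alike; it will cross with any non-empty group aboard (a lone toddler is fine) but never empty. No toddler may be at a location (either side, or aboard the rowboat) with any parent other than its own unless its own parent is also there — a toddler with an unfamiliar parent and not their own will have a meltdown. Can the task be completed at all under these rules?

Yes

1. parent North and toddler North cross → the east bank.
2. parent North crosses ← the west bank.
3. parent North, parent South, and toddler South cross → the east bank.
4. parent North and toddler North cross ← the west bank.
5. parent East, parent North, and parent West cross → the east bank.
6. toddler South crosses ← the west bank.
7. toddler North and toddler South cross → the east bank.
8. toddler North crosses ← the west bank.
9. toddler East, toddler North, and toddler West cross → the east bank.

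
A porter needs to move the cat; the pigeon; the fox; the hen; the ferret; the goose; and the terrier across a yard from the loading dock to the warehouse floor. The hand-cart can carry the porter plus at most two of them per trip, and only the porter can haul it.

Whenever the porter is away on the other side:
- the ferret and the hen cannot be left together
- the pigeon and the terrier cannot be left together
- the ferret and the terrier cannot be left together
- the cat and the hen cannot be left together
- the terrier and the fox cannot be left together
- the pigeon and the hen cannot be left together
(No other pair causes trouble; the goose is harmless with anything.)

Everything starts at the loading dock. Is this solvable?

Yes

1. Porter goes to the warehouse floor with the hen and the terrier.  [the loading dock: the cat, the ferret, the fox, the goose, the pigeon | the warehouse floor: the hen, the terrier]
2. Porter goes back to the loading dock alone.  [the loading dock: the cat, the ferret, the fox, the goose, the pigeon | the warehouse floor: the hen, the terrier]
3. Porter goes to the warehouse floor with the cat.  [the loading dock: the ferret, the fox, the goose, the pigeon | the warehouse floor: the cat, the hen, the terrier]
4. Porter goes back to the loading dock with the hen.  [the loading dock: the ferret, the fox, the goose, the hen, the pigeon | the warehouse floor: the cat, the terrier]
5. Porter goes to the warehouse floor with the ferret and the pigeon.  [the loading dock: the fox, the goose, the hen | the warehouse floor: the cat, the ferret, the pigeon, the terrier]
6. Porter goes back to the loading dock with the terrier.  [the loading dock: the fox, the goose, the hen, the terrier | the warehouse floor: the cat, the ferret, the pigeon]
7. Porter goes to the warehouse floor with the fox and the goose.  [the loading dock: the hen, the terrier | the warehouse floor: the cat, the ferret, the fox, the goose, the pigeon]
8. Porter goes back to the loading dock alone.  [the loading dock: the hen, the terrier | the warehouse floor: the cat, the ferret, the fox, the goose, the pigeon]
9. Porter goes to the warehouse floor with the hen and the terrier.  [the loading dock: — | the warehouse floor: the cat, the ferret, the fox, the goose, the hen, the pigeon, the terrier]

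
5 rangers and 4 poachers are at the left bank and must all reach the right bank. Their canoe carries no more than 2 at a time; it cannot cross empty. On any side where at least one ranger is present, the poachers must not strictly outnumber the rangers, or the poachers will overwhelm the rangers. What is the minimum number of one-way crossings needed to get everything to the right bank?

15

Counting alone: each trip to the right bank takes at most 2 across and each return brings at least 1 back, so after t trips out (and t−1 returns) at most 2t − (t−1) of the 9 are across; that first reaches 9 at t = 8, so at least 15 crossings are needed.
The plan below uses exactly 15 crossings, so it is optimal:
1. 2 poachers → the right bank.  (the left bank: 5R 2P; the right bank: 0R 2P)
2. 1 poacher ← the left bank.  (the left bank: 5R 3P; the right bank: 0R 1P)
3. 2 poachers → the right bank.  (the left bank: 5R 1P; the right bank: 0R 3P)
4. 1 poacher ← the left bank.  (the left bank: 5R 2P; the right bank: 0R 2P)
5. 2 rangers → the right bank.  (the left bank: 3R 2P; the right bank: 2R 2P)
6. 1 poacher ← the left bank.  (the left bank: 3R 3P; the right bank: 2R 1P)
7. 1 ranger and 1 poacher → the right bank.  (the left bank: 2R 2P; the right bank: 3R 2P)
8. 1 ranger ← the left bank.  (the left bank: 3R 2P; the right bank: 2R 2P)
9. 1 ranger and 1 poacher → the right bank.  (the left bank: 2R 1P; the right bank: 3R 3P)
10. 1 poacher ← the left bank.  (the left bank: 2R 2P; the right bank: 3R 2P)
11. 1 ranger and 1 poacher → the right bank.  (the left bank: 1R 1P; the right bank: 4R 3P)
12. 1 ranger ← the left bank.  (the left bank: 2R 1P; the right bank: 3R 3P)
13. 1 ranger and 1 poacher → the right bank.  (the left bank: 1R 0P; the right bank: 4R 4P)
14. 1 poacher ← the left bank.  (the left bank: 1R 1P; the right bank: 4R 3P)
15. 1 ranger and 1 poacher → the right bank.  (the left bank: 0R 0P; the right bank: 5R 4P)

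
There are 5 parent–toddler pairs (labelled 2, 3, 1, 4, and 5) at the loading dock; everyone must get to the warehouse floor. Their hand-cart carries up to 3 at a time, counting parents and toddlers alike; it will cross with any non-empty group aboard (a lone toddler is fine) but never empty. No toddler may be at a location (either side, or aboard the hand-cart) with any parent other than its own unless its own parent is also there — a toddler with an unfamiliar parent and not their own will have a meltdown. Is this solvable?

Yes

1. parent 2 and toddler 2 cross → the warehouse floor.
2. parent 2 crosses ← the loading dock.
3. toddler 1, toddler 3, and toddler 4 cross → the warehouse floor.
4. toddler 2 crosses ← the loading dock.
5. parent 1, parent 3, and parent 4 cross → the warehouse floor.
6. parent 3 and toddler 3 cross ← the loading dock.
7. parent 2, parent 3, and parent 5 cross → the warehouse floor.
8. toddler 1 crosses ← the loading dock.
9. toddler 2 and toddler 3 cross → the warehouse floor.
10. toddler 2 crosses ← the loading dock.
11. toddler 1, toddler 2, and toddler 5 cross → the warehouse floor.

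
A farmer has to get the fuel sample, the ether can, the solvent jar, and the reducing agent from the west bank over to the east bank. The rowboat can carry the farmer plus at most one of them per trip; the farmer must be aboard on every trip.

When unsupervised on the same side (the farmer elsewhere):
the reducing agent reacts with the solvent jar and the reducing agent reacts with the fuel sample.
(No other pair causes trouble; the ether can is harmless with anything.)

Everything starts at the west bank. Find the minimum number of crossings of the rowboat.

Counting alone: the farmer can take at most 1 across per trip to the east bank, so moving all 4 needs at least 4 loaded trips out, with a return between consecutive ones — at least 7 crossings.
The safety rule pushes this higher. Following every safe sequence of crossings, the most of the 4 that can be at the east bank as the rowboat arrives there on crossing 7 is 3 — never all 4.
So no plan with fewer than 9 crossings exists, and this one achieves 9:
1. Farmer goes to the east bank with the reducing agent.  [the west bank: the ether can, the fuel sample, the solvent jar | the east bank: the reducing agent]
2. Farmer goes back to the west bank alone.  [the west bank: the ether can, the fuel sample, the solvent jar | the east bank: the reducing agent]
3. Farmer goes to the east bank with the fuel sample.  [the west bank: the ether can, the solvent jar | the east bank: the fuel sample, the reducing agent]
4. Farmer goes back to the west bank with the reducing agent.  [the west bank: the ether can, the reducing agent, the solvent jar | the east bank: the fuel sample]
5. Farmer goes to the east bank with the solvent jar.  [the west bank: the ether can, the reducing agent | the east bank: the fuel sample, the solvent jar]
6. Farmer goes back to the west bank alone.  [the west bank: the ether can, the reducing agent | the east bank: the fuel sample, the solvent jar]
7. Farmer goes to the east bank with the ether can.  [the west bank: the reducing agent | the east bank: the ether can, the fuel sample, the solvent jar]
8. Farmer goes back to the west bank alone.  [the west bank: the reducing agent | the east bank: the ether can, the fuel sample, the solvent jar]
9. Farmer goes to the east bank with the reducing agent.  [the west bank: — | the east bank: the ether can, the fuel sample, the reducing agent, the solvent jar]

9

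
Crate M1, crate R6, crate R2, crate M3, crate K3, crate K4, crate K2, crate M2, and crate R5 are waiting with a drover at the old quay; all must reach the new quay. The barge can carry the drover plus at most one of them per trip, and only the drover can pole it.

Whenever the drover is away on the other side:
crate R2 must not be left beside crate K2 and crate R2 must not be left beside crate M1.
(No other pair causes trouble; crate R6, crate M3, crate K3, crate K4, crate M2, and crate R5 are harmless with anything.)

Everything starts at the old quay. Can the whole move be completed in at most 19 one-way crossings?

Yes — this plan uses 19 crossings (≤ 19):
1. Drover goes to the new quay with crate R2.
2. Drover goes back to the old quay alone.
3. Drover goes to the new quay with crate M1.
4. Drover goes back to the old quay with crate R2.
5. Drover goes to the new quay with crate K2.
6. Drover goes back to the old quay alone.
7. Drover goes to the new quay with crate R6.
8. Drover goes back to the old quay alone.
9. Drover goes to the new quay with crate M3.
10. Drover goes back to the old quay alone.
11. Drover goes to the new quay with crate K3.
12. Drover goes back to the old quay alone.
13. Drover goes to the new quay with crate K4.
14. Drover goes back to the old quay alone.
15. Drover goes to the new quay with crate M2.
16. Drover goes back to the old quay alone.
17. Drover goes to the new quay with crate R5.
18. Drover goes back to the old quay alone.
19. Drover goes to the new quay with crate R2.

Yes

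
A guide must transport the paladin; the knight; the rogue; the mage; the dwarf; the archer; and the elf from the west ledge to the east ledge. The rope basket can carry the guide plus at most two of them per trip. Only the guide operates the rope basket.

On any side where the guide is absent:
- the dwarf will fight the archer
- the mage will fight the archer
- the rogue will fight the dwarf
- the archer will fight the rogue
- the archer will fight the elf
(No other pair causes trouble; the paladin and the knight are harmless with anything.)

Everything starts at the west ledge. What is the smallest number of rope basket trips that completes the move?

Counting alone: the guide can take at most 2 across per trip to the east ledge, so moving all 7 needs at least 4 loaded trips out, with a return between consecutive ones — at least 7 crossings.
The safety rule pushes this higher. Following every safe sequence of crossings, the most of the 7 that can be at the east ledge as the rope basket arrives there on crossings 7, 9 is 5, 6 respectively — never all 7.
So no plan with fewer than 11 crossings exists, and this one achieves 11:
1. Guide goes to the east ledge with the archer and the rogue.  [the west ledge: the dwarf, the elf, the knight, the mage, the paladin | the east ledge: the archer, the rogue]
2. Guide goes back to the west ledge with the rogue.  [the west ledge: the dwarf, the elf, the knight, the mage, the paladin, the rogue | the east ledge: the archer]
3. Guide goes to the east ledge with the paladin and the rogue.  [the west ledge: the dwarf, the elf, the knight, the mage | the east ledge: the archer, the paladin, the rogue]
4. Guide goes back to the west ledge with the rogue.  [the west ledge: the dwarf, the elf, the knight, the mage, the rogue | the east ledge: the archer, the paladin]
5. Guide goes to the east ledge with the knight and the rogue.  [the west ledge: the dwarf, the elf, the mage | the east ledge: the archer, the knight, the paladin, the rogue]
6. Guide goes back to the west ledge with the rogue.  [the west ledge: the dwarf, the elf, the mage, the rogue | the east ledge: the archer, the knight, the paladin]
7. Guide goes to the east ledge with the mage and the rogue.  [the west ledge: the dwarf, the elf | the east ledge: the archer, the knight, the mage, the paladin, the rogue]
8. Guide goes back to the west ledge with the archer.  [the west ledge: the archer, the dwarf, the elf | the east ledge: the knight, the mage, the paladin, the rogue]
9. Guide goes to the east ledge with the dwarf and the elf.  [the west ledge: the archer | the east ledge: the dwarf, the elf, the knight, the mage, the paladin, the rogue]
10. Guide goes back to the west ledge with the rogue.  [the west ledge: the archer, the rogue | the east ledge: the dwarf, the elf, the knight, the mage, the paladin]
11. Guide goes to the east ledge with the archer and the rogue.  [the west ledge: — | the east ledge: the archer, the dwarf, the elf, the knight, the mage, the paladin, the rogue]

11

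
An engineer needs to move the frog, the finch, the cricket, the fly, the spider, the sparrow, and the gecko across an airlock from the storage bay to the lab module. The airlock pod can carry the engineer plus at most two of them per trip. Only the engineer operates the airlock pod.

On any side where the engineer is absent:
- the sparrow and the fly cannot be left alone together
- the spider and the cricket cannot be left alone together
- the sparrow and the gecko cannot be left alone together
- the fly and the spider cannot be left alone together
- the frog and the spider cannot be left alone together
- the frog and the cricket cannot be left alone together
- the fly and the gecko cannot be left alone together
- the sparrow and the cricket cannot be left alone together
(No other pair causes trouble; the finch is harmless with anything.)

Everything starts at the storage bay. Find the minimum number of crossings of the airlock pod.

impossible

Whatever the first load, the items left behind include a forbidden pair without the engineer. No opening move is safe, so no plan exists.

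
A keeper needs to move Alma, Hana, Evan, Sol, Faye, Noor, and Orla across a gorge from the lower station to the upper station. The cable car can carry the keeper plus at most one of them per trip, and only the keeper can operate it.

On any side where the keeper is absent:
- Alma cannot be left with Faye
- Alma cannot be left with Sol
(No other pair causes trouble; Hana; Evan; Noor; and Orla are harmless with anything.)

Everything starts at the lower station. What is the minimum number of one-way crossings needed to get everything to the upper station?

Counting alone: the keeper can take at most 1 across per trip to the upper station, so moving all 7 needs at least 7 loaded trips out, with a return between consecutive ones — at least 13 crossings.
The safety rule pushes this higher. Following every safe sequence of crossings, the most of the 7 that can be at the upper station as the cable car arrives there on crossing 13 is 6 — never all 7.
So no plan with fewer than 15 crossings exists, and this one achieves 15:
1. Keeper goes to the upper station with Alma.
2. Keeper goes back to the lower station alone.
3. Keeper goes to the upper station with Hana.
4. Keeper goes back to the lower station alone.
5. Keeper goes to the upper station with Evan.
6. Keeper goes back to the lower station alone.
7. Keeper goes to the upper station with Sol.
8. Keeper goes back to the lower station with Alma.
9. Keeper goes to the upper station with Faye.
10. Keeper goes back to the lower station alone.
11. Keeper goes to the upper station with Noor.
12. Keeper goes back to the lower station alone.
13. Keeper goes to the upper station with Orla.
14. Keeper goes back to the lower station alone.
15. Keeper goes to the upper station with Alma.

15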